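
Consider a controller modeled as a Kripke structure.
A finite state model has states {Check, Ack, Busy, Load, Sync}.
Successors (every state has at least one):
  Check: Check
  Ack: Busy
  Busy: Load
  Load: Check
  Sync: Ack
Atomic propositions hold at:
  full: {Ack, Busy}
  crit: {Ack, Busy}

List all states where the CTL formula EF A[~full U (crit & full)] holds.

Sat(~full) = {Check, Load, Sync}
Sat(crit & full) = {Ack, Busy}
A[~full U (crit & full)]: least fixpoint, start Z0 = Sat((crit & full)) = {Ack, Busy}, add states in Sat(~full) with every successor in Z. Z1 = {Ack, Busy, Sync}; fixed.
Sat(A[~full U (crit & full)]) = {Ack, Busy, Sync}
EF A[~full U (crit & full)]: least fixpoint, start Z0 = {Ack, Busy, Sync}, add states with some successor in Z. Already a fixed point.
Sat(EF A[~full U (crit & full)]) = {Ack, Busy, Sync}

{Ack, Busy, Sync}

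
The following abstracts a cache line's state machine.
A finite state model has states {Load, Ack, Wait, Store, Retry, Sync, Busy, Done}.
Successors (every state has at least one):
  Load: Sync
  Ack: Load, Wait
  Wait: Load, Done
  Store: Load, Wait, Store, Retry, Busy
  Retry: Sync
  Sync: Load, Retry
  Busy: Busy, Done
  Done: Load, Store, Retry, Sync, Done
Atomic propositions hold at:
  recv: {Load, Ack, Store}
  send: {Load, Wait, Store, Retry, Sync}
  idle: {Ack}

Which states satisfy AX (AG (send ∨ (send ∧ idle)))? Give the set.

{Load, Retry, Sync}

Sat(send ∧ idle) = ∅
Sat(send ∨ (send ∧ idle)) = {Load, Wait, Store, Retry, Sync}
AG (send ∨ (send ∧ idle)): greatest fixpoint, start Z0 = {Load, Wait, Store, Retry, Sync}, keep only states in Sat with every successor in Z. Z1 = {Load, Retry, Sync}; fixed.
Sat(AG (send ∨ (send ∧ idle))) = {Load, Retry, Sync}
Sat(AX (AG (send ∨ (send ∧ idle)))) = {s : every successor in {Load, Retry, Sync}} = {Load, Retry, Sync}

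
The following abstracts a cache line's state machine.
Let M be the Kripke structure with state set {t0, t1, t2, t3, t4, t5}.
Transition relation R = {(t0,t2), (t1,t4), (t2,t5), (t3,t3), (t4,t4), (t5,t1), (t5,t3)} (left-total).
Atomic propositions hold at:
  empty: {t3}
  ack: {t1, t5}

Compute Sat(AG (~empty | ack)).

Sat(~empty) = {t0, t1, t2, t4, t5}
Sat(~empty | ack) = {t0, t1, t2, t4, t5}
AG (~empty | ack): greatest fixpoint, start Z0 = {t0, t1, t2, t4, t5}, keep only states in Sat with every successor in Z. Z1 = {t0, t1, t2, t4}; Z2 = {t0, t1, t4}; Z3 = {t1, t4}; fixed.
Sat(AG (~empty | ack)) = {t1, t4}

{t1, t4}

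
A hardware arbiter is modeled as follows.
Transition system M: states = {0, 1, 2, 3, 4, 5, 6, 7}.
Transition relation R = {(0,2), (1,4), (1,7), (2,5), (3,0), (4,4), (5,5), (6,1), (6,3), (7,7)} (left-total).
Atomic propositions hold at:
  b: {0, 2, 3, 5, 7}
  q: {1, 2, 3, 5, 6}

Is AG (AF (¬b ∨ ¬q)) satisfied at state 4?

Sat(¬b) = {1, 4, 6}
Sat(¬q) = {0, 4, 7}
Sat(¬b ∨ ¬q) = {0, 1, 4, 6, 7}
AF (¬b ∨ ¬q): least fixpoint, start Z0 = {0, 1, 4, 6, 7}, add states with every successor in Z. Z1 = {0, 1, 3, 4, 6, 7}; fixed.
Sat(AF (¬b ∨ ¬q)) = {0, 1, 3, 4, 6, 7}
AG (AF (¬b ∨ ¬q)): greatest fixpoint, start Z0 = {0, 1, 3, 4, 6, 7}, keep only states in Sat with every successor in Z. Z1 = {1, 3, 4, 6, 7}; Z2 = {1, 4, 6, 7}; Z3 = {1, 4, 7}; fixed.
Sat(AG (AF (¬b ∨ ¬q))) = {1, 4, 7}
4 ∈ Sat(AG (AF (¬b ∨ ¬q))) = {1, 4, 7}, so the formula holds at 4.

Yes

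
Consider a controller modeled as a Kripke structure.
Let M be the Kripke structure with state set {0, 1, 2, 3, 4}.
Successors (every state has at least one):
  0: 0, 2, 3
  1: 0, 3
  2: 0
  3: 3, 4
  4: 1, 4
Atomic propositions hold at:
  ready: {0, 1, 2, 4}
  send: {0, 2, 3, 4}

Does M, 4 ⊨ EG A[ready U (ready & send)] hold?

Sat(ready & send) = {0, 2, 4}
A[ready U (ready & send)]: least fixpoint, start Z0 = Sat((ready & send)) = {0, 2, 4}, add states in Sat(ready) with every successor in Z. Already a fixed point.
Sat(A[ready U (ready & send)]) = {0, 2, 4}
EG A[ready U (ready & send)]: greatest fixpoint, start Z0 = {0, 2, 4}, keep only states in Sat with some successor in Z. Already a fixed point.
Sat(EG A[ready U (ready & send)]) = {0, 2, 4}
4 ∈ Sat(EG A[ready U (ready & send)]) = {0, 2, 4}, so the formula holds at 4.

Yes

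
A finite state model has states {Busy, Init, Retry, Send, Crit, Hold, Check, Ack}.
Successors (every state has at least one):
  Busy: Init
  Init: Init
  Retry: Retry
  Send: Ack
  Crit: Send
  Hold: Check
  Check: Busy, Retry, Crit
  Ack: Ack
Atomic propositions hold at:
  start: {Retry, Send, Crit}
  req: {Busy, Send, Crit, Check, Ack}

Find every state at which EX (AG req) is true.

AG req: greatest fixpoint, start Z0 = {Busy, Send, Crit, Check, Ack}, keep only states in Sat with every successor in Z. Z1 = {Send, Crit, Ack}; fixed.
Sat(AG req) = {Send, Crit, Ack}
Sat(EX (AG req)) = {s : some successor in {Send, Crit, Ack}} = {Send, Crit, Check, Ack}

{Send, Crit, Check, Ack}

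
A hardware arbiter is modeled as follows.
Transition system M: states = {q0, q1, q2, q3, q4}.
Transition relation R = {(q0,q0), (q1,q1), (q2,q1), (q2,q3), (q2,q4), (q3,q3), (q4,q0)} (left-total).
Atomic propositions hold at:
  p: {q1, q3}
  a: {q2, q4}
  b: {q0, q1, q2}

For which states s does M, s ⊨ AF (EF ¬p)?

Sat(¬p) = {q0, q2, q4}
EF ¬p: least fixpoint, start Z0 = {q0, q2, q4}, add states with some successor in Z. Already a fixed point.
Sat(EF ¬p) = {q0, q2, q4}
AF (EF ¬p): least fixpoint, start Z0 = {q0, q2, q4}, add states with every successor in Z. Already a fixed point.
Sat(AF (EF ¬p)) = {q0, q2, q4}

{q0, q2, q4}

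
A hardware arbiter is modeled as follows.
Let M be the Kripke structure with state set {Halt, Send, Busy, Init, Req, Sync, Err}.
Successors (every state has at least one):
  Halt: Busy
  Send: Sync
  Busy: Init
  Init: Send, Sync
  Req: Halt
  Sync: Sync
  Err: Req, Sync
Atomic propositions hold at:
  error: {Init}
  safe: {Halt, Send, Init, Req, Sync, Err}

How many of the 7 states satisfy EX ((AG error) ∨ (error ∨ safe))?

6

AG error: greatest fixpoint, start Z0 = {Init}, keep only states in Sat with every successor in Z. Z1 = ∅; fixed.
Sat(AG error) = ∅
Sat(error ∨ safe) = {Halt, Send, Init, Req, Sync, Err}
Sat((AG error) ∨ (error ∨ safe)) = {Halt, Send, Init, Req, Sync, Err}
Sat(EX ((AG error) ∨ (error ∨ safe))) = {s : some successor in {Halt, Send, Init, Req, Sync, Err}} = {Send, Busy, Init, Req, Sync, Err}
|Sat(EX ((AG error) ∨ (error ∨ safe)))| = |{Send, Busy, Init, Req, Sync, Err}| = 6.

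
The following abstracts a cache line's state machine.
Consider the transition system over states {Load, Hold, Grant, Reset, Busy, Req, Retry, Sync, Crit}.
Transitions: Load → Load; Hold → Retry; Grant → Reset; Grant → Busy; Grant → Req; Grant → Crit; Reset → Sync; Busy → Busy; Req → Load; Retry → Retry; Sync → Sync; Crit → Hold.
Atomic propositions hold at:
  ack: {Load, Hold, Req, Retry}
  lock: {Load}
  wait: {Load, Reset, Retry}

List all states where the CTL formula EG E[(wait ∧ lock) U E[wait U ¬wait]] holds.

{Grant, Reset, Busy, Sync}

Sat(wait ∧ lock) = {Load}
Sat(¬wait) = {Hold, Grant, Busy, Req, Sync, Crit}
E[wait U ¬wait]: least fixpoint, start Z0 = Sat(¬wait) = {Hold, Grant, Busy, Req, Sync, Crit}, add states in Sat(wait) with some successor in Z. Z1 = {Hold, Grant, Reset, Busy, Req, Sync, Crit}; fixed.
Sat(E[wait U ¬wait]) = {Hold, Grant, Reset, Busy, Req, Sync, Crit}
E[(wait ∧ lock) U E[wait U ¬wait]]: least fixpoint, start Z0 = Sat(E[wait U ¬wait]) = {Hold, Grant, Reset, Busy, Req, Sync, Crit}, add states in Sat(wait ∧ lock) with some successor in Z. Already a fixed point.
Sat(E[(wait ∧ lock) U E[wait U ¬wait]]) = {Hold, Grant, Reset, Busy, Req, Sync, Crit}
EG E[(wait ∧ lock) U E[wait U ¬wait]]: greatest fixpoint, start Z0 = {Hold, Grant, Reset, Busy, Req, Sync, Crit}, keep only states in Sat with some successor in Z. Z1 = {Grant, Reset, Busy, Sync, Crit}; Z2 = {Grant, Reset, Busy, Sync}; fixed.
Sat(EG E[(wait ∧ lock) U E[wait U ¬wait]]) = {Grant, Reset, Busy, Sync}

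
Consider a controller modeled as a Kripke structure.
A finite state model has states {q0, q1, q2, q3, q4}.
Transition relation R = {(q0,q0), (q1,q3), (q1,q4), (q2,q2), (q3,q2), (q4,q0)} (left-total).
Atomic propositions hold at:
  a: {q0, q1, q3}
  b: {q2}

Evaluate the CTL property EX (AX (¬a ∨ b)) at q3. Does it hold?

Yes

Sat(¬a) = {q2, q4}
Sat(¬a ∨ b) = {q2, q4}
Sat(AX (¬a ∨ b)) = {s : every successor in {q2, q4}} = {q2, q3}
Sat(EX (AX (¬a ∨ b))) = {s : some successor in {q2, q3}} = {q1, q2, q3}
q3 ∈ Sat(EX (AX (¬a ∨ b))) = {q1, q2, q3}, so the formula holds at q3.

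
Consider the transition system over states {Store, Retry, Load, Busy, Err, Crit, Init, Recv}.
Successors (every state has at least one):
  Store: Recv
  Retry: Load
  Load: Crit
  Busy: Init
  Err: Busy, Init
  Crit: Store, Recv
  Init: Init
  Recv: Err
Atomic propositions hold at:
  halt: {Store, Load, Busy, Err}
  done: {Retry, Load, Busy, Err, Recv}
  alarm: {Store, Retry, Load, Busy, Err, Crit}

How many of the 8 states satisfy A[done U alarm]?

A[done U alarm]: least fixpoint, start Z0 = Sat(alarm) = {Store, Retry, Load, Busy, Err, Crit}, add states in Sat(done) with every successor in Z. Z1 = {Store, Retry, Load, Busy, Err, Crit, Recv}; fixed.
Sat(A[done U alarm]) = {Store, Retry, Load, Busy, Err, Crit, Recv}
|Sat(A[done U alarm])| = |{Store, Retry, Load, Busy, Err, Crit, Recv}| = 7.

7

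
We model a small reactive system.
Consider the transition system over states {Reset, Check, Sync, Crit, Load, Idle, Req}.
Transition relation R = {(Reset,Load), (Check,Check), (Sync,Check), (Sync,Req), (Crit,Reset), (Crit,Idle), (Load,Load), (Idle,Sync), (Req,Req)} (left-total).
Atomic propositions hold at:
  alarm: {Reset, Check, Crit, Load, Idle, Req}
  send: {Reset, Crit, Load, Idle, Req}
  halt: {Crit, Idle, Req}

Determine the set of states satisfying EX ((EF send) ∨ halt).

EF send: least fixpoint, start Z0 = {Reset, Crit, Load, Idle, Req}, add states with some successor in Z. Z1 = {Reset, Sync, Crit, Load, Idle, Req}; fixed.
Sat(EF send) = {Reset, Sync, Crit, Load, Idle, Req}
Sat((EF send) ∨ halt) = {Reset, Sync, Crit, Load, Idle, Req}
Sat(EX ((EF send) ∨ halt)) = {s : some successor in {Reset, Sync, Crit, Load, Idle, Req}} = {Reset, Sync, Crit, Load, Idle, Req}

{Reset, Sync, Crit, Load, Idle, Req}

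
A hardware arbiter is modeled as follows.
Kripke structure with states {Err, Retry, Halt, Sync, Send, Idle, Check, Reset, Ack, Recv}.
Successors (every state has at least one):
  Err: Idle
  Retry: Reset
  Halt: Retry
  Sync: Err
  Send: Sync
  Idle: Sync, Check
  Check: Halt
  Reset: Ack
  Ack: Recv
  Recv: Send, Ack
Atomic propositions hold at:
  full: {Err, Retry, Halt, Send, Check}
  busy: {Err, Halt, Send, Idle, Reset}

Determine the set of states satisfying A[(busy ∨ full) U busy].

Sat(busy ∨ full) = {Err, Retry, Halt, Send, Idle, Check, Reset}
A[(busy ∨ full) U busy]: least fixpoint, start Z0 = Sat(busy) = {Err, Halt, Send, Idle, Reset}, add states in Sat(busy ∨ full) with every successor in Z. Z1 = {Err, Retry, Halt, Send, Idle, Check, Reset}; fixed.
Sat(A[(busy ∨ full) U busy]) = {Err, Retry, Halt, Send, Idle, Check, Reset}

{Err, Retry, Halt, Send, Idle, Check, Reset}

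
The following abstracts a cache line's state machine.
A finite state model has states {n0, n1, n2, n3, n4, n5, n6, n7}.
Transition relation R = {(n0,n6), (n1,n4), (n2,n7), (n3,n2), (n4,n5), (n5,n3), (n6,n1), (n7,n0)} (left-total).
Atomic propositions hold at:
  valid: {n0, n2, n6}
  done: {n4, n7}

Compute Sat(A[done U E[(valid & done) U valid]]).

{n0, n2, n6, n7}

Sat(valid & done) = ∅
E[(valid & done) U valid]: least fixpoint, start Z0 = Sat(valid) = {n0, n2, n6}, add states in Sat(valid & done) with some successor in Z. Already a fixed point.
Sat(E[(valid & done) U valid]) = {n0, n2, n6}
A[done U E[(valid & done) U valid]]: least fixpoint, start Z0 = Sat(E[(valid & done) U valid]) = {n0, n2, n6}, add states in Sat(done) with every successor in Z. Z1 = {n0, n2, n6, n7}; fixed.
Sat(A[done U E[(valid & done) U valid]]) = {n0, n2, n6, n7}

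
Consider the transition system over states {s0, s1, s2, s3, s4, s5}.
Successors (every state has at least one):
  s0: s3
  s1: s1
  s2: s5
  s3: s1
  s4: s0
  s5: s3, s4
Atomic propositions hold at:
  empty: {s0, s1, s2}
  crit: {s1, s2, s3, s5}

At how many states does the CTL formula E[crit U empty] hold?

5

E[crit U empty]: least fixpoint, start Z0 = Sat(empty) = {s0, s1, s2}, add states in Sat(crit) with some successor in Z. Z1 = {s0, s1, s2, s3}; Z2 = {s0, s1, s2, s3, s5}; fixed.
Sat(E[crit U empty]) = {s0, s1, s2, s3, s5}
|Sat(E[crit U empty])| = |{s0, s1, s2, s3, s5}| = 5.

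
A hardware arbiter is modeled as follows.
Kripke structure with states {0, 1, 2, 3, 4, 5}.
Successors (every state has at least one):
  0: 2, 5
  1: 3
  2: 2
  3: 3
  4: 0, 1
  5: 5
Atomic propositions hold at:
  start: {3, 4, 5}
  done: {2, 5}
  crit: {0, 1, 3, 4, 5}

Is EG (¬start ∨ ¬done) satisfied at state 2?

Sat(¬start) = {0, 1, 2}
Sat(¬done) = {0, 1, 3, 4}
Sat(¬start ∨ ¬done) = {0, 1, 2, 3, 4}
EG (¬start ∨ ¬done): greatest fixpoint, start Z0 = {0, 1, 2, 3, 4}, keep only states in Sat with some successor in Z. Already a fixed point.
Sat(EG (¬start ∨ ¬done)) = {0, 1, 2, 3, 4}
2 ∈ Sat(EG (¬start ∨ ¬done)) = {0, 1, 2, 3, 4}, so the formula holds at 2.

Yes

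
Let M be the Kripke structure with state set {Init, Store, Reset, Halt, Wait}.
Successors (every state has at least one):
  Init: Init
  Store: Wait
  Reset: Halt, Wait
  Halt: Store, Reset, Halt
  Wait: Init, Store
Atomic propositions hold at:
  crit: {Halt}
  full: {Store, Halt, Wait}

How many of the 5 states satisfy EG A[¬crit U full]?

Sat(¬crit) = {Init, Store, Reset, Wait}
A[¬crit U full]: least fixpoint, start Z0 = Sat(full) = {Store, Halt, Wait}, add states in Sat(¬crit) with every successor in Z. Z1 = {Store, Reset, Halt, Wait}; fixed.
Sat(A[¬crit U full]) = {Store, Reset, Halt, Wait}
EG A[¬crit U full]: greatest fixpoint, start Z0 = {Store, Reset, Halt, Wait}, keep only states in Sat with some successor in Z. Already a fixed point.
Sat(EG A[¬crit U full]) = {Store, Reset, Halt, Wait}
|Sat(EG A[¬crit U full])| = |{Store, Reset, Halt, Wait}| = 4.

4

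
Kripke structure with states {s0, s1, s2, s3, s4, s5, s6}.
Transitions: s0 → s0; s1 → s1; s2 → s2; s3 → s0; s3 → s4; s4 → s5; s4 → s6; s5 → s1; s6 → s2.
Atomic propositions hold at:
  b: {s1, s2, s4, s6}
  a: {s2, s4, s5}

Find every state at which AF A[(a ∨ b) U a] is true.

Sat(a ∨ b) = {s1, s2, s4, s5, s6}
A[(a ∨ b) U a]: least fixpoint, start Z0 = Sat(a) = {s2, s4, s5}, add states in Sat(a ∨ b) with every successor in Z. Z1 = {s2, s4, s5, s6}; fixed.
Sat(A[(a ∨ b) U a]) = {s2, s4, s5, s6}
AF A[(a ∨ b) U a]: least fixpoint, start Z0 = {s2, s4, s5, s6}, add states with every successor in Z. Already a fixed point.
Sat(AF A[(a ∨ b) U a]) = {s2, s4, s5, s6}

{s2, s4, s5, s6}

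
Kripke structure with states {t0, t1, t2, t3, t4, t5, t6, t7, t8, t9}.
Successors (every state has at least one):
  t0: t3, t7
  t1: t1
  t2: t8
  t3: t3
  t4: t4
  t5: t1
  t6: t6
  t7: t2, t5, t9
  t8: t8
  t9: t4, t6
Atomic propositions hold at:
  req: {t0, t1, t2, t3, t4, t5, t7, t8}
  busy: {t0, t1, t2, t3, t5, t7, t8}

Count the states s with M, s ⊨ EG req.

EG req: greatest fixpoint, start Z0 = {t0, t1, t2, t3, t4, t5, t7, t8}, keep only states in Sat with some successor in Z. Already a fixed point.
Sat(EG req) = {t0, t1, t2, t3, t4, t5, t7, t8}
|Sat(EG req)| = |{t0, t1, t2, t3, t4, t5, t7, t8}| = 8.

8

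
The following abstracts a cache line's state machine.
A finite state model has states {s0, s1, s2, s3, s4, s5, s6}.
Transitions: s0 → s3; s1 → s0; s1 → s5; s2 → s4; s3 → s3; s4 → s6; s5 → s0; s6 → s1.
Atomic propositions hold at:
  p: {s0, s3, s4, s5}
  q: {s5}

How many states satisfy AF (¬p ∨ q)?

5

Sat(¬p) = {s1, s2, s6}
Sat(¬p ∨ q) = {s1, s2, s5, s6}
AF (¬p ∨ q): least fixpoint, start Z0 = {s1, s2, s5, s6}, add states with every successor in Z. Z1 = {s1, s2, s4, s5, s6}; fixed.
Sat(AF (¬p ∨ q)) = {s1, s2, s4, s5, s6}
|Sat(AF (¬p ∨ q))| = |{s1, s2, s4, s5, s6}| = 5.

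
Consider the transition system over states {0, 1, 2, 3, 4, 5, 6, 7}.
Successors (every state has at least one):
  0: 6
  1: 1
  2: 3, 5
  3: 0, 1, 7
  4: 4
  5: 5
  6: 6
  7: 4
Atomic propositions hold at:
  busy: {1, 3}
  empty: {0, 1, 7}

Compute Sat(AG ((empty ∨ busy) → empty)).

Sat(empty ∨ busy) = {0, 1, 3, 7}
Sat((empty ∨ busy) → empty) = {0, 1, 2, 4, 5, 6, 7}
AG ((empty ∨ busy) → empty): greatest fixpoint, start Z0 = {0, 1, 2, 4, 5, 6, 7}, keep only states in Sat with every successor in Z. Z1 = {0, 1, 4, 5, 6, 7}; fixed.
Sat(AG ((empty ∨ busy) → empty)) = {0, 1, 4, 5, 6, 7}

{0, 1, 4, 5, 6, 7}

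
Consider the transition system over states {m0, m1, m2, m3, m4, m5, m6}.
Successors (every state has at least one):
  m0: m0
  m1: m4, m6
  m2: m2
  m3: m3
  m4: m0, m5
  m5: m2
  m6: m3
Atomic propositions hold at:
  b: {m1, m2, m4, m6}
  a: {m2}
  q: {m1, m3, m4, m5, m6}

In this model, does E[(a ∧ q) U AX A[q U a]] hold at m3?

Sat(a ∧ q) = ∅
A[q U a]: least fixpoint, start Z0 = Sat(a) = {m2}, add states in Sat(q) with every successor in Z. Z1 = {m2, m5}; fixed.
Sat(A[q U a]) = {m2, m5}
Sat(AX A[q U a]) = {s : every successor in {m2, m5}} = {m2, m5}
E[(a ∧ q) U AX A[q U a]]: least fixpoint, start Z0 = Sat(AX A[q U a]) = {m2, m5}, add states in Sat(a ∧ q) with some successor in Z. Already a fixed point.
Sat(E[(a ∧ q) U AX A[q U a]]) = {m2, m5}
m3 ∉ Sat(E[(a ∧ q) U AX A[q U a]]) = {m2, m5}, so the formula does not hold at m3.

No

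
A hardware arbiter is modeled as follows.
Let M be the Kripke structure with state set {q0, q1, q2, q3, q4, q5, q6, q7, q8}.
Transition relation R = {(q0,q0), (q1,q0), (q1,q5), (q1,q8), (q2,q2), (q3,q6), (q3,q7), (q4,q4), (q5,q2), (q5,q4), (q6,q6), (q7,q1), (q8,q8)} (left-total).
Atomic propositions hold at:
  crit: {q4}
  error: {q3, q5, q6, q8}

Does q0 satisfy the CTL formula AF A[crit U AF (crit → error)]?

Sat(crit → error) = {q0, q1, q2, q3, q5, q6, q7, q8}
AF (crit → error): least fixpoint, start Z0 = {q0, q1, q2, q3, q5, q6, q7, q8}, add states with every successor in Z. Already a fixed point.
Sat(AF (crit → error)) = {q0, q1, q2, q3, q5, q6, q7, q8}
A[crit U AF (crit → error)]: least fixpoint, start Z0 = Sat(AF (crit → error)) = {q0, q1, q2, q3, q5, q6, q7, q8}, add states in Sat(crit) with every successor in Z. Already a fixed point.
Sat(A[crit U AF (crit → error)]) = {q0, q1, q2, q3, q5, q6, q7, q8}
AF A[crit U AF (crit → error)]: least fixpoint, start Z0 = {q0, q1, q2, q3, q5, q6, q7, q8}, add states with every successor in Z. Already a fixed point.
Sat(AF A[crit U AF (crit → error)]) = {q0, q1, q2, q3, q5, q6, q7, q8}
q0 ∈ Sat(AF A[crit U AF (crit → error)]) = {q0, q1, q2, q3, q5, q6, q7, q8}, so the formula holds at q0.

Yes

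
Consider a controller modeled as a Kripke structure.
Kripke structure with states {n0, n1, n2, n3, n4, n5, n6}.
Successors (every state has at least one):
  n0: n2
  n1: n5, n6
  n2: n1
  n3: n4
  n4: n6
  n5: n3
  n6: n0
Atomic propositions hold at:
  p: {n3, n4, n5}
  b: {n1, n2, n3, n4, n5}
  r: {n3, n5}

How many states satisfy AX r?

1

Sat(AX r) = {s : every successor in {n3, n5}} = {n5}
|Sat(AX r)| = |{n5}| = 1.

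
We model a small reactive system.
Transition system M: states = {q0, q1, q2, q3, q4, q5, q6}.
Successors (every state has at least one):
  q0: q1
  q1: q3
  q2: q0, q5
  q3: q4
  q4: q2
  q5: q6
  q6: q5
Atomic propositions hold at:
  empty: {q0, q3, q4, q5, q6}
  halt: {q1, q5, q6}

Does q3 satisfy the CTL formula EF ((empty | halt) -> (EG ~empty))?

Sat(empty | halt) = {q0, q1, q3, q4, q5, q6}
Sat(~empty) = {q1, q2}
EG ~empty: greatest fixpoint, start Z0 = {q1, q2}, keep only states in Sat with some successor in Z. Z1 = ∅; fixed.
Sat(EG ~empty) = ∅
Sat((empty | halt) -> (EG ~empty)) = {q2}
EF ((empty | halt) -> (EG ~empty)): least fixpoint, start Z0 = {q2}, add states with some successor in Z. Z1 = {q2, q4}; Z2 = {q2, q3, q4}; Z3 = {q1, q2, q3, q4}; Z4 = {q0, q1, q2, q3, q4}; fixed.
Sat(EF ((empty | halt) -> (EG ~empty))) = {q0, q1, q2, q3, q4}
q3 ∈ Sat(EF ((empty | halt) -> (EG ~empty))) = {q0, q1, q2, q3, q4}, so the formula holds at q3.

Yes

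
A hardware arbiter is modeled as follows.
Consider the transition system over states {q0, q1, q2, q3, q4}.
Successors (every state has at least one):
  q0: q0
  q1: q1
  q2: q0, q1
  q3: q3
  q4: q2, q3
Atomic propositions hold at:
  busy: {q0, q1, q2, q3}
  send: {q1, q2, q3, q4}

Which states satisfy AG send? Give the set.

AG send: greatest fixpoint, start Z0 = {q1, q2, q3, q4}, keep only states in Sat with every successor in Z. Z1 = {q1, q3, q4}; Z2 = {q1, q3}; fixed.
Sat(AG send) = {q1, q3}

{q1, q3}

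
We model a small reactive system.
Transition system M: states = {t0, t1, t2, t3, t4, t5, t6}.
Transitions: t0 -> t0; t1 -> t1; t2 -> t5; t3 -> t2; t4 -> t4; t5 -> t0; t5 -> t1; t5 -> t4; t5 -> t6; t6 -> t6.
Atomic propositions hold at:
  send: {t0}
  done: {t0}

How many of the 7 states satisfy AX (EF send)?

3

EF send: least fixpoint, start Z0 = {t0}, add states with some successor in Z. Z1 = {t0, t5}; Z2 = {t0, t2, t5}; Z3 = {t0, t2, t3, t5}; fixed.
Sat(EF send) = {t0, t2, t3, t5}
Sat(AX (EF send)) = {s : every successor in {t0, t2, t3, t5}} = {t0, t2, t3}
|Sat(AX (EF send))| = |{t0, t2, t3}| = 3.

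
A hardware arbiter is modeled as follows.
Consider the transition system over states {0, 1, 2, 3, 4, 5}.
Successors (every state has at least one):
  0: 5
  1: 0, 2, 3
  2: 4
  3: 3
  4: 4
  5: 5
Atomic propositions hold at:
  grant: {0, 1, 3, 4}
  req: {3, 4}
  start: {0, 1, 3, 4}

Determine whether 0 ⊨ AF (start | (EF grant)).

EF grant: least fixpoint, start Z0 = {0, 1, 3, 4}, add states with some successor in Z. Z1 = {0, 1, 2, 3, 4}; fixed.
Sat(EF grant) = {0, 1, 2, 3, 4}
Sat(start | (EF grant)) = {0, 1, 2, 3, 4}
AF (start | (EF grant)): least fixpoint, start Z0 = {0, 1, 2, 3, 4}, add states with every successor in Z. Already a fixed point.
Sat(AF (start | (EF grant))) = {0, 1, 2, 3, 4}
0 ∈ Sat(AF (start | (EF grant))) = {0, 1, 2, 3, 4}, so the formula holds at 0.

Yes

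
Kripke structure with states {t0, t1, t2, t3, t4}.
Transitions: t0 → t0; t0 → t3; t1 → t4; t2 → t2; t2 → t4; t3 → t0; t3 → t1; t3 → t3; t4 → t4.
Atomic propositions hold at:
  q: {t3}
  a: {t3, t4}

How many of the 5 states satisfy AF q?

AF q: least fixpoint, start Z0 = {t3}, add states with every successor in Z. Already a fixed point.
Sat(AF q) = {t3}
|Sat(AF q)| = |{t3}| = 1.

1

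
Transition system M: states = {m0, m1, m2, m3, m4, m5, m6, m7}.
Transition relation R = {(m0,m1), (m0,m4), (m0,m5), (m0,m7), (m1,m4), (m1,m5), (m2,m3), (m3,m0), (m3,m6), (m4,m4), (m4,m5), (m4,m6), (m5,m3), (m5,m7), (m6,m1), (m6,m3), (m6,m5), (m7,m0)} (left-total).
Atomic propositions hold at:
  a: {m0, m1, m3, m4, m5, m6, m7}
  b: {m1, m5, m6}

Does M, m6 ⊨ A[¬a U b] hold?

Sat(¬a) = {m2}
A[¬a U b]: least fixpoint, start Z0 = Sat(b) = {m1, m5, m6}, add states in Sat(¬a) with every successor in Z. Already a fixed point.
Sat(A[¬a U b]) = {m1, m5, m6}
m6 ∈ Sat(A[¬a U b]) = {m1, m5, m6}, so the formula holds at m6.

Yes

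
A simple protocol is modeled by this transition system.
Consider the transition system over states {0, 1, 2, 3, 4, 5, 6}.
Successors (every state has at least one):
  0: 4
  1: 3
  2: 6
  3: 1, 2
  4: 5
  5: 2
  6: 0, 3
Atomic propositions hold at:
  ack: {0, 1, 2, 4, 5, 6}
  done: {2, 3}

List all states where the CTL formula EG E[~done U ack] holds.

{0, 2, 4, 5, 6}

Sat(~done) = {0, 1, 4, 5, 6}
E[~done U ack]: least fixpoint, start Z0 = Sat(ack) = {0, 1, 2, 4, 5, 6}, add states in Sat(~done) with some successor in Z. Already a fixed point.
Sat(E[~done U ack]) = {0, 1, 2, 4, 5, 6}
EG E[~done U ack]: greatest fixpoint, start Z0 = {0, 1, 2, 4, 5, 6}, keep only states in Sat with some successor in Z. Z1 = {0, 2, 4, 5, 6}; fixed.
Sat(EG E[~done U ack]) = {0, 2, 4, 5, 6}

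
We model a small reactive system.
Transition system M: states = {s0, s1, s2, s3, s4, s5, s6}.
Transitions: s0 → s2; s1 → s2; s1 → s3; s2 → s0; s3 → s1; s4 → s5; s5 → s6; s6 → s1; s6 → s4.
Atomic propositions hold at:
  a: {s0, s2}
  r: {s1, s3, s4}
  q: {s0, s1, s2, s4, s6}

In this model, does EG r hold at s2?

EG r: greatest fixpoint, start Z0 = {s1, s3, s4}, keep only states in Sat with some successor in Z. Z1 = {s1, s3}; fixed.
Sat(EG r) = {s1, s3}
s2 ∉ Sat(EG r) = {s1, s3}, so the formula does not hold at s2.

No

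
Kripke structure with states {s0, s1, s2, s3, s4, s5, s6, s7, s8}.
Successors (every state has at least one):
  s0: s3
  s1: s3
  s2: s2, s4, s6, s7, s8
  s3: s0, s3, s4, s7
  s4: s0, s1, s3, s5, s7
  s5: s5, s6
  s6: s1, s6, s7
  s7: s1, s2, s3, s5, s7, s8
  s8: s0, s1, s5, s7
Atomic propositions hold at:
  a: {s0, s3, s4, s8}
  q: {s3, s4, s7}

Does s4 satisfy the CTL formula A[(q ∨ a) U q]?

Yes

Sat(q ∨ a) = {s0, s3, s4, s7, s8}
A[(q ∨ a) U q]: least fixpoint, start Z0 = Sat(q) = {s3, s4, s7}, add states in Sat(q ∨ a) with every successor in Z. Z1 = {s0, s3, s4, s7}; fixed.
Sat(A[(q ∨ a) U q]) = {s0, s3, s4, s7}
s4 ∈ Sat(A[(q ∨ a) U q]) = {s0, s3, s4, s7}, so the formula holds at s4.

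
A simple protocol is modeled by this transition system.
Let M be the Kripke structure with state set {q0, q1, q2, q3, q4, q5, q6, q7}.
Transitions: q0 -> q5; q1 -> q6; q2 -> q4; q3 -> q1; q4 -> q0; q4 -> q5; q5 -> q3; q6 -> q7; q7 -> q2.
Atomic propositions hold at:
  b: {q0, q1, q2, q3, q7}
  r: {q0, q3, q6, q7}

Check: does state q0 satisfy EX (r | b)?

No

Sat(r | b) = {q0, q1, q2, q3, q6, q7}
Sat(EX (r | b)) = {s : some successor in {q0, q1, q2, q3, q6, q7}} = {q1, q3, q4, q5, q6, q7}
q0 ∉ Sat(EX (r | b)) = {q1, q3, q4, q5, q6, q7}, so the formula does not hold at q0.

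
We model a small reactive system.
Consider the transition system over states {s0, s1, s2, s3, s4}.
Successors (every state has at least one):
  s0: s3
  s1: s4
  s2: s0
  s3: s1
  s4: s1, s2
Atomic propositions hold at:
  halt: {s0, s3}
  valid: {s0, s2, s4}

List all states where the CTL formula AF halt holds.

{s0, s2, s3}

AF halt: least fixpoint, start Z0 = {s0, s3}, add states with every successor in Z. Z1 = {s0, s2, s3}; fixed.
Sat(AF halt) = {s0, s2, s3}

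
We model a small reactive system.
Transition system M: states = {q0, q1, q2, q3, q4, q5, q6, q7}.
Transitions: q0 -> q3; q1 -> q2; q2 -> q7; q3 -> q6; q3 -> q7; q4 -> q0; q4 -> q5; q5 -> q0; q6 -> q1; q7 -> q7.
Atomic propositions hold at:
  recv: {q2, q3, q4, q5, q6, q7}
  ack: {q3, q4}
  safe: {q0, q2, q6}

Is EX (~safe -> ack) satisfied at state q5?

Sat(~safe) = {q1, q3, q4, q5, q7}
Sat(~safe -> ack) = {q0, q2, q3, q4, q6}
Sat(EX (~safe -> ack)) = {s : some successor in {q0, q2, q3, q4, q6}} = {q0, q1, q3, q4, q5}
q5 ∈ Sat(EX (~safe -> ack)) = {q0, q1, q3, q4, q5}, so the formula holds at q5.

Yes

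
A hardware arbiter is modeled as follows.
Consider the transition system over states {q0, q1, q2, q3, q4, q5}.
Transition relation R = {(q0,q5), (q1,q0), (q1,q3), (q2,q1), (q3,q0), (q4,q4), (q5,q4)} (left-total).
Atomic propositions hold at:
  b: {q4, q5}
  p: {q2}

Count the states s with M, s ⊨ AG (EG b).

EG b: greatest fixpoint, start Z0 = {q4, q5}, keep only states in Sat with some successor in Z. Already a fixed point.
Sat(EG b) = {q4, q5}
AG (EG b): greatest fixpoint, start Z0 = {q4, q5}, keep only states in Sat with every successor in Z. Already a fixed point.
Sat(AG (EG b)) = {q4, q5}
|Sat(AG (EG b))| = |{q4, q5}| = 2.

2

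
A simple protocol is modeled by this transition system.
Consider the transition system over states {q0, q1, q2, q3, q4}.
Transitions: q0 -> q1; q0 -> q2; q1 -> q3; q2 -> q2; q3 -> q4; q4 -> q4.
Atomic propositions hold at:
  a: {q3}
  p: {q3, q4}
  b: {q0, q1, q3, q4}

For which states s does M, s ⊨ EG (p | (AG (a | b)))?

{q1, q3, q4}

Sat(a | b) = {q0, q1, q3, q4}
AG (a | b): greatest fixpoint, start Z0 = {q0, q1, q3, q4}, keep only states in Sat with every successor in Z. Z1 = {q1, q3, q4}; fixed.
Sat(AG (a | b)) = {q1, q3, q4}
Sat(p | (AG (a | b))) = {q1, q3, q4}
EG (p | (AG (a | b))): greatest fixpoint, start Z0 = {q1, q3, q4}, keep only states in Sat with some successor in Z. Already a fixed point.
Sat(EG (p | (AG (a | b)))) = {q1, q3, q4}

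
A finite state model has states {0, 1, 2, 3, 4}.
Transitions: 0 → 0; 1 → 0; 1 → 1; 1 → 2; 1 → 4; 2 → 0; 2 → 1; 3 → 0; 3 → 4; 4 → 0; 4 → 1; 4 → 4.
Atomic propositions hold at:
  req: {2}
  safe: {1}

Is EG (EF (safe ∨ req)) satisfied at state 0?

Sat(safe ∨ req) = {1, 2}
EF (safe ∨ req): least fixpoint, start Z0 = {1, 2}, add states with some successor in Z. Z1 = {1, 2, 4}; Z2 = {1, 2, 3, 4}; fixed.
Sat(EF (safe ∨ req)) = {1, 2, 3, 4}
EG (EF (safe ∨ req)): greatest fixpoint, start Z0 = {1, 2, 3, 4}, keep only states in Sat with some successor in Z. Already a fixed point.
Sat(EG (EF (safe ∨ req))) = {1, 2, 3, 4}
0 ∉ Sat(EG (EF (safe ∨ req))) = {1, 2, 3, 4}, so the formula does not hold at 0.

No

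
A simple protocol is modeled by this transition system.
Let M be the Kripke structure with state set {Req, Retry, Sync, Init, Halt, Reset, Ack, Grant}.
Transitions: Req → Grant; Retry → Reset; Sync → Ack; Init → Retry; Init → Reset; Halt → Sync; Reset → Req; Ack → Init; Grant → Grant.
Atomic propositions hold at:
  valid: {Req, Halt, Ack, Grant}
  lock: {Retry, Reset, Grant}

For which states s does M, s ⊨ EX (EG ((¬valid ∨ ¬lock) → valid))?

Sat(¬valid) = {Retry, Sync, Init, Reset}
Sat(¬lock) = {Req, Sync, Init, Halt, Ack}
Sat(¬valid ∨ ¬lock) = {Req, Retry, Sync, Init, Halt, Reset, Ack}
Sat((¬valid ∨ ¬lock) → valid) = {Req, Halt, Ack, Grant}
EG ((¬valid ∨ ¬lock) → valid): greatest fixpoint, start Z0 = {Req, Halt, Ack, Grant}, keep only states in Sat with some successor in Z. Z1 = {Req, Grant}; fixed.
Sat(EG ((¬valid ∨ ¬lock) → valid)) = {Req, Grant}
Sat(EX (EG ((¬valid ∨ ¬lock) → valid))) = {s : some successor in {Req, Grant}} = {Req, Reset, Grant}

{Req, Reset, Grant}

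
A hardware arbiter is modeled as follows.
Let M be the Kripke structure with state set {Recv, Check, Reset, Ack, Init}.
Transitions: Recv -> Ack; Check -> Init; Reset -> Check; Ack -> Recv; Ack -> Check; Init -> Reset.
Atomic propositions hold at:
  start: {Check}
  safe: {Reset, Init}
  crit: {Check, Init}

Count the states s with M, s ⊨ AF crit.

AF crit: least fixpoint, start Z0 = {Check, Init}, add states with every successor in Z. Z1 = {Check, Reset, Init}; fixed.
Sat(AF crit) = {Check, Reset, Init}
|Sat(AF crit)| = |{Check, Reset, Init}| = 3.

3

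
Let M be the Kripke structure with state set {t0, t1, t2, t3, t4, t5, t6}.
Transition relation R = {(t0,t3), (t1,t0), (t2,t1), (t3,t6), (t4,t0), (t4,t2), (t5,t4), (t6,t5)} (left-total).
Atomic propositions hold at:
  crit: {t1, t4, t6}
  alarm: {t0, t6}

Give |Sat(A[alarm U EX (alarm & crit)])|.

2

Sat(alarm & crit) = {t6}
Sat(EX (alarm & crit)) = {s : some successor in {t6}} = {t3}
A[alarm U EX (alarm & crit)]: least fixpoint, start Z0 = Sat(EX (alarm & crit)) = {t3}, add states in Sat(alarm) with every successor in Z. Z1 = {t0, t3}; fixed.
Sat(A[alarm U EX (alarm & crit)]) = {t0, t3}
|Sat(A[alarm U EX (alarm & crit)])| = |{t0, t3}| = 2.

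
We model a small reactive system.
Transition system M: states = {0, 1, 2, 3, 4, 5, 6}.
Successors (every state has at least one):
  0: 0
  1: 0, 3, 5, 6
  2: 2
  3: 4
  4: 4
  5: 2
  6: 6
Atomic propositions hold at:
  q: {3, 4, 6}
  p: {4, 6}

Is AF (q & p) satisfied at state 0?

No

Sat(q & p) = {4, 6}
AF (q & p): least fixpoint, start Z0 = {4, 6}, add states with every successor in Z. Z1 = {3, 4, 6}; fixed.
Sat(AF (q & p)) = {3, 4, 6}
0 ∉ Sat(AF (q & p)) = {3, 4, 6}, so the formula does not hold at 0.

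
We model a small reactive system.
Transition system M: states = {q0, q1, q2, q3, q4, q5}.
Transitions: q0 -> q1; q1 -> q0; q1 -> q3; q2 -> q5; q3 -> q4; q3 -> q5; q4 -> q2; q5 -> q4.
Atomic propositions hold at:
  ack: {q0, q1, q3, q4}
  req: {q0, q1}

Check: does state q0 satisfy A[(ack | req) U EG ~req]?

No

Sat(ack | req) = {q0, q1, q3, q4}
Sat(~req) = {q2, q3, q4, q5}
EG ~req: greatest fixpoint, start Z0 = {q2, q3, q4, q5}, keep only states in Sat with some successor in Z. Already a fixed point.
Sat(EG ~req) = {q2, q3, q4, q5}
A[(ack | req) U EG ~req]: least fixpoint, start Z0 = Sat(EG ~req) = {q2, q3, q4, q5}, add states in Sat(ack | req) with every successor in Z. Already a fixed point.
Sat(A[(ack | req) U EG ~req]) = {q2, q3, q4, q5}
q0 ∉ Sat(A[(ack | req) U EG ~req]) = {q2, q3, q4, q5}, so the formula does not hold at q0.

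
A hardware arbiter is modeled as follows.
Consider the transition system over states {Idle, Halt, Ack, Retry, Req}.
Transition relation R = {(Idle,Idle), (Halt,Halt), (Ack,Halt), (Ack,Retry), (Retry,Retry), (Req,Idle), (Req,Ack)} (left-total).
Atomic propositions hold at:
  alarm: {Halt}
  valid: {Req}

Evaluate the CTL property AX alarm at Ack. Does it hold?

No

Sat(AX alarm) = {s : every successor in {Halt}} = {Halt}
Ack ∉ Sat(AX alarm) = {Halt}, so the formula does not hold at Ack.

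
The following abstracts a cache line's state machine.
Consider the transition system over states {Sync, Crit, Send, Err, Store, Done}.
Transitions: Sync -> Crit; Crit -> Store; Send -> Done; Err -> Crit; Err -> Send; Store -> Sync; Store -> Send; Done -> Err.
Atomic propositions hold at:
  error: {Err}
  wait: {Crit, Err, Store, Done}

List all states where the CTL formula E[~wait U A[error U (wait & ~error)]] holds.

{Sync, Crit, Send, Store, Done}

Sat(~wait) = {Sync, Send}
Sat(~error) = {Sync, Crit, Send, Store, Done}
Sat(wait & ~error) = {Crit, Store, Done}
A[error U (wait & ~error)]: least fixpoint, start Z0 = Sat((wait & ~error)) = {Crit, Store, Done}, add states in Sat(error) with every successor in Z. Already a fixed point.
Sat(A[error U (wait & ~error)]) = {Crit, Store, Done}
E[~wait U A[error U (wait & ~error)]]: least fixpoint, start Z0 = Sat(A[error U (wait & ~error)]) = {Crit, Store, Done}, add states in Sat(~wait) with some successor in Z. Z1 = {Sync, Crit, Send, Store, Done}; fixed.
Sat(E[~wait U A[error U (wait & ~error)]]) = {Sync, Crit, Send, Store, Done}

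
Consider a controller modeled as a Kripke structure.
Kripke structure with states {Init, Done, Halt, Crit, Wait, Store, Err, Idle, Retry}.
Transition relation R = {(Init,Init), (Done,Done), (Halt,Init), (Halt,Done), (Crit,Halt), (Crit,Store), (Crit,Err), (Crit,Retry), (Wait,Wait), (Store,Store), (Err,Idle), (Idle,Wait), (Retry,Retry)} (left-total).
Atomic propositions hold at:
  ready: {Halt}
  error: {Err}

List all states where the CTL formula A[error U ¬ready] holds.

Sat(¬ready) = {Init, Done, Crit, Wait, Store, Err, Idle, Retry}
A[error U ¬ready]: least fixpoint, start Z0 = Sat(¬ready) = {Init, Done, Crit, Wait, Store, Err, Idle, Retry}, add states in Sat(error) with every successor in Z. Already a fixed point.
Sat(A[error U ¬ready]) = {Init, Done, Crit, Wait, Store, Err, Idle, Retry}

{Init, Done, Crit, Wait, Store, Err, Idle, Retry}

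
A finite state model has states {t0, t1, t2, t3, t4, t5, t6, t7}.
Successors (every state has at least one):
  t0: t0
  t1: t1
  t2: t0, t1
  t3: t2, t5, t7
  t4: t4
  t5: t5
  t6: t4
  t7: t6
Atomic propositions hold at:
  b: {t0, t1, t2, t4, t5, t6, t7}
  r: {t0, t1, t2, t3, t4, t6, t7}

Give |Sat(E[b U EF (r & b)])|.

7

Sat(r & b) = {t0, t1, t2, t4, t6, t7}
EF (r & b): least fixpoint, start Z0 = {t0, t1, t2, t4, t6, t7}, add states with some successor in Z. Z1 = {t0, t1, t2, t3, t4, t6, t7}; fixed.
Sat(EF (r & b)) = {t0, t1, t2, t3, t4, t6, t7}
E[b U EF (r & b)]: least fixpoint, start Z0 = Sat(EF (r & b)) = {t0, t1, t2, t3, t4, t6, t7}, add states in Sat(b) with some successor in Z. Already a fixed point.
Sat(E[b U EF (r & b)]) = {t0, t1, t2, t3, t4, t6, t7}
|Sat(E[b U EF (r & b)])| = |{t0, t1, t2, t3, t4, t6, t7}| = 7.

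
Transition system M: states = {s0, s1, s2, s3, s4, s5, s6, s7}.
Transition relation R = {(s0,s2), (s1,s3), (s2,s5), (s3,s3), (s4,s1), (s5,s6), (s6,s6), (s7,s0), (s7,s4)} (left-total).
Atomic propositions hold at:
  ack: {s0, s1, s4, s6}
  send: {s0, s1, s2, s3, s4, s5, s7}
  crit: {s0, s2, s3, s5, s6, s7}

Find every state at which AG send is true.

AG send: greatest fixpoint, start Z0 = {s0, s1, s2, s3, s4, s5, s7}, keep only states in Sat with every successor in Z. Z1 = {s0, s1, s2, s3, s4, s7}; Z2 = {s0, s1, s3, s4, s7}; Z3 = {s1, s3, s4, s7}; Z4 = {s1, s3, s4}; fixed.
Sat(AG send) = {s1, s3, s4}

{s1, s3, s4}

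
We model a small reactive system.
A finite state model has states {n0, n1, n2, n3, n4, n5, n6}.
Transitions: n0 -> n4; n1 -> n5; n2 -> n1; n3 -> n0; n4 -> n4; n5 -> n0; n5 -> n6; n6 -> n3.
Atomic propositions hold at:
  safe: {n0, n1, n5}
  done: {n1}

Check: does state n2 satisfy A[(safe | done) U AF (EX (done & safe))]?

Yes

Sat(safe | done) = {n0, n1, n5}
Sat(done & safe) = {n1}
Sat(EX (done & safe)) = {s : some successor in {n1}} = {n2}
AF (EX (done & safe)): least fixpoint, start Z0 = {n2}, add states with every successor in Z. Already a fixed point.
Sat(AF (EX (done & safe))) = {n2}
A[(safe | done) U AF (EX (done & safe))]: least fixpoint, start Z0 = Sat(AF (EX (done & safe))) = {n2}, add states in Sat(safe | done) with every successor in Z. Already a fixed point.
Sat(A[(safe | done) U AF (EX (done & safe))]) = {n2}
n2 ∈ Sat(A[(safe | done) U AF (EX (done & safe))]) = {n2}, so the formula holds at n2.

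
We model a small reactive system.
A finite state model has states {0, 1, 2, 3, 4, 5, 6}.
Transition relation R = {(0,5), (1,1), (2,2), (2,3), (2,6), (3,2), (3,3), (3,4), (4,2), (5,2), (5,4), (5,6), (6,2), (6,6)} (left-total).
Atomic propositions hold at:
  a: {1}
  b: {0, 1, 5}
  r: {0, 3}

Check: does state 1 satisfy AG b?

Yes

AG b: greatest fixpoint, start Z0 = {0, 1, 5}, keep only states in Sat with every successor in Z. Z1 = {0, 1}; Z2 = {1}; fixed.
Sat(AG b) = {1}
1 ∈ Sat(AG b) = {1}, so the formula holds at 1.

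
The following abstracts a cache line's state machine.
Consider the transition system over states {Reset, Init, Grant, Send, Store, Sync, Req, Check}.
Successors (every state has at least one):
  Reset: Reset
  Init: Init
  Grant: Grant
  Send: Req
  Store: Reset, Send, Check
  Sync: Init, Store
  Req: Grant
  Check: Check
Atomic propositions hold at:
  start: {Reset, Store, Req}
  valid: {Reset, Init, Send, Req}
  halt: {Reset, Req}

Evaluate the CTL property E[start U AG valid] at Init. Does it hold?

AG valid: greatest fixpoint, start Z0 = {Reset, Init, Send, Req}, keep only states in Sat with every successor in Z. Z1 = {Reset, Init, Send}; Z2 = {Reset, Init}; fixed.
Sat(AG valid) = {Reset, Init}
E[start U AG valid]: least fixpoint, start Z0 = Sat(AG valid) = {Reset, Init}, add states in Sat(start) with some successor in Z. Z1 = {Reset, Init, Store}; fixed.
Sat(E[start U AG valid]) = {Reset, Init, Store}
Init ∈ Sat(E[start U AG valid]) = {Reset, Init, Store}, so the formula holds at Init.

Yes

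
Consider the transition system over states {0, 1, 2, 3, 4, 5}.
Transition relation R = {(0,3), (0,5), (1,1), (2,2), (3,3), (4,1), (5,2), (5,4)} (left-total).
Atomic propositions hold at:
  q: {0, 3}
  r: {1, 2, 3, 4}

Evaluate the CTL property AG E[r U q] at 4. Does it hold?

No

E[r U q]: least fixpoint, start Z0 = Sat(q) = {0, 3}, add states in Sat(r) with some successor in Z. Already a fixed point.
Sat(E[r U q]) = {0, 3}
AG E[r U q]: greatest fixpoint, start Z0 = {0, 3}, keep only states in Sat with every successor in Z. Z1 = {3}; fixed.
Sat(AG E[r U q]) = {3}
4 ∉ Sat(AG E[r U q]) = {3}, so the formula does not hold at 4.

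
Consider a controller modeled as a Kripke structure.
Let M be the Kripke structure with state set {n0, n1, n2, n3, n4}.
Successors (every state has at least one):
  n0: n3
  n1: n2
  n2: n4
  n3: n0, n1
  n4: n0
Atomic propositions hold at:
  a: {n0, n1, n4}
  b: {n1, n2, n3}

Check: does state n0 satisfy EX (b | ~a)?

Sat(~a) = {n2, n3}
Sat(b | ~a) = {n1, n2, n3}
Sat(EX (b | ~a)) = {s : some successor in {n1, n2, n3}} = {n0, n1, n3}
n0 ∈ Sat(EX (b | ~a)) = {n0, n1, n3}, so the formula holds at n0.

Yes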